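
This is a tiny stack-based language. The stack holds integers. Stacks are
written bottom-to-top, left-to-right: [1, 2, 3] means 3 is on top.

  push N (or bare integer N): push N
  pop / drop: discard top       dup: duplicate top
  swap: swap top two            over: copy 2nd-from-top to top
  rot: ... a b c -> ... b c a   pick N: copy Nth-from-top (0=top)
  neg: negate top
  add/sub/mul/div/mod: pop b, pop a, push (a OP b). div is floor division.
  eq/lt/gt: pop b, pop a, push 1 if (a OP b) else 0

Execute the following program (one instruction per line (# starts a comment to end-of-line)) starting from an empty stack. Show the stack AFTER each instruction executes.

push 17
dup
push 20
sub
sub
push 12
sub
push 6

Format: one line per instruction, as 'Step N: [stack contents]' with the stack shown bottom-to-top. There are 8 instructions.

Step 1: [17]
Step 2: [17, 17]
Step 3: [17, 17, 20]
Step 4: [17, -3]
Step 5: [20]
Step 6: [20, 12]
Step 7: [8]
Step 8: [8, 6]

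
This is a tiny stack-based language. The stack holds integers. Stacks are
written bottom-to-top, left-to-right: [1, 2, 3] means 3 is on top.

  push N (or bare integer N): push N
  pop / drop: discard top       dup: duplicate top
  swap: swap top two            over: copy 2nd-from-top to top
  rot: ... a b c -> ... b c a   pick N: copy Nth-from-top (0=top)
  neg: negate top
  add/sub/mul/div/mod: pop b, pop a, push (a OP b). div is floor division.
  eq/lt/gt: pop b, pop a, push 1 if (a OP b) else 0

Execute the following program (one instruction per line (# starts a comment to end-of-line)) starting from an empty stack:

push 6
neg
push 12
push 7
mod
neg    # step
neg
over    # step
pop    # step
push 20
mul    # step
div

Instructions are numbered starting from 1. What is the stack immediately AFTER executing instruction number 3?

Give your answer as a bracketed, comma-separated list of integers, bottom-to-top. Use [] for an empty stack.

Answer: [-6, 12]

Derivation:
Step 1 ('push 6'): [6]
Step 2 ('neg'): [-6]
Step 3 ('push 12'): [-6, 12]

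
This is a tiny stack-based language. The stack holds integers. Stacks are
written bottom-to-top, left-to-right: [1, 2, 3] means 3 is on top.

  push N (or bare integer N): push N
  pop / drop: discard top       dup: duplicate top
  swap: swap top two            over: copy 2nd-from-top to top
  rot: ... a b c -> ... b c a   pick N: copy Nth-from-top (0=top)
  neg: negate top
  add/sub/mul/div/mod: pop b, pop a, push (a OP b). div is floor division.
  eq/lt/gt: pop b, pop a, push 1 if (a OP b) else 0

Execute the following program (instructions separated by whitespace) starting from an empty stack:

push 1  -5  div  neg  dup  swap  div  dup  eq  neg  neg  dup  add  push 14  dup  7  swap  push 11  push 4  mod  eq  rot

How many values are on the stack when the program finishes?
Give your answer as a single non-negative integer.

Answer: 4

Derivation:
After 'push 1': stack = [1] (depth 1)
After 'push -5': stack = [1, -5] (depth 2)
After 'div': stack = [-1] (depth 1)
After 'neg': stack = [1] (depth 1)
After 'dup': stack = [1, 1] (depth 2)
After 'swap': stack = [1, 1] (depth 2)
After 'div': stack = [1] (depth 1)
After 'dup': stack = [1, 1] (depth 2)
After 'eq': stack = [1] (depth 1)
After 'neg': stack = [-1] (depth 1)
  ...
After 'add': stack = [2] (depth 1)
After 'push 14': stack = [2, 14] (depth 2)
After 'dup': stack = [2, 14, 14] (depth 3)
After 'push 7': stack = [2, 14, 14, 7] (depth 4)
After 'swap': stack = [2, 14, 7, 14] (depth 4)
After 'push 11': stack = [2, 14, 7, 14, 11] (depth 5)
After 'push 4': stack = [2, 14, 7, 14, 11, 4] (depth 6)
After 'mod': stack = [2, 14, 7, 14, 3] (depth 5)
After 'eq': stack = [2, 14, 7, 0] (depth 4)
After 'rot': stack = [2, 7, 0, 14] (depth 4)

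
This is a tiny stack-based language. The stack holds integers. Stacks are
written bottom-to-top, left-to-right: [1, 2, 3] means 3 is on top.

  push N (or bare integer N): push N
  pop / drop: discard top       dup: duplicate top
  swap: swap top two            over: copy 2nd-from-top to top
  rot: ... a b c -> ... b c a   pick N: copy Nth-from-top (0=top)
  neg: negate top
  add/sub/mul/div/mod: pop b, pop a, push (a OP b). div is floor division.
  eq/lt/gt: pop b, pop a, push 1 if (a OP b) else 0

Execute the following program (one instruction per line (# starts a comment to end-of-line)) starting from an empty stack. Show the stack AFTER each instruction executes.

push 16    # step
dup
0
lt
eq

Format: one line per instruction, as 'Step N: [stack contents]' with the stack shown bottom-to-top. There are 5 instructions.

Step 1: [16]
Step 2: [16, 16]
Step 3: [16, 16, 0]
Step 4: [16, 0]
Step 5: [0]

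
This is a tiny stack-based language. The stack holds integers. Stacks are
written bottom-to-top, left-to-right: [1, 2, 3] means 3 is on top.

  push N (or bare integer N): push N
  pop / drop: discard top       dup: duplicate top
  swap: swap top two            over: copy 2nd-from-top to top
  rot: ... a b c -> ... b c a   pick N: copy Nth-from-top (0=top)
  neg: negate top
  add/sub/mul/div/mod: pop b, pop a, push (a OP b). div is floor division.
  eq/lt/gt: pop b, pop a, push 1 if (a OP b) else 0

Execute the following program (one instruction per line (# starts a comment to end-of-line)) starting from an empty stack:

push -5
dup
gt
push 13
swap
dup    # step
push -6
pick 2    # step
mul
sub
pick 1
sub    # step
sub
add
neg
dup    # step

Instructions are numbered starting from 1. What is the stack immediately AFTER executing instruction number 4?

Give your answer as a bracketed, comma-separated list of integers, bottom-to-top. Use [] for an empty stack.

Answer: [0, 13]

Derivation:
Step 1 ('push -5'): [-5]
Step 2 ('dup'): [-5, -5]
Step 3 ('gt'): [0]
Step 4 ('push 13'): [0, 13]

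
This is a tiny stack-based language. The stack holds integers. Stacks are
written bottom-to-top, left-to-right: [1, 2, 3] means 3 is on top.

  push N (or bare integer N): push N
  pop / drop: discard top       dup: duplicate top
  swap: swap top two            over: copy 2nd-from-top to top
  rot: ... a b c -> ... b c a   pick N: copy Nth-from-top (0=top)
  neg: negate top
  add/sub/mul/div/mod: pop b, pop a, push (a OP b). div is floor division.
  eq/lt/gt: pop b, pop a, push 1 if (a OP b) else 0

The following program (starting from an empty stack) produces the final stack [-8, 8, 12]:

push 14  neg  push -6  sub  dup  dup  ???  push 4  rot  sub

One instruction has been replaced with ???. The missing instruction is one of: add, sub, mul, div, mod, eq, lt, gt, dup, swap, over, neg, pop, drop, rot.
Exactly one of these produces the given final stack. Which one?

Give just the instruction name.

Answer: neg

Derivation:
Stack before ???: [-8, -8, -8]
Stack after ???:  [-8, -8, 8]
The instruction that transforms [-8, -8, -8] -> [-8, -8, 8] is: neg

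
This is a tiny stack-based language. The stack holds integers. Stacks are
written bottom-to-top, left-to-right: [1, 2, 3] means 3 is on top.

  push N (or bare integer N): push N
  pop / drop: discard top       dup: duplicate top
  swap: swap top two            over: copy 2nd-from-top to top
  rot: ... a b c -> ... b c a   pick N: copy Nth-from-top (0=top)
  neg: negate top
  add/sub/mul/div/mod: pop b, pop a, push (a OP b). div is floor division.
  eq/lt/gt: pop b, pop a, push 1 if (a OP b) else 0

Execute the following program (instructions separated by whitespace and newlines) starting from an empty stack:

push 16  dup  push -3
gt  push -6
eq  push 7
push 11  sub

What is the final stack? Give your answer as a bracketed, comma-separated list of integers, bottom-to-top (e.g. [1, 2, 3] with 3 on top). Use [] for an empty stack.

Answer: [16, 0, -4]

Derivation:
After 'push 16': [16]
After 'dup': [16, 16]
After 'push -3': [16, 16, -3]
After 'gt': [16, 1]
After 'push -6': [16, 1, -6]
After 'eq': [16, 0]
After 'push 7': [16, 0, 7]
After 'push 11': [16, 0, 7, 11]
After 'sub': [16, 0, -4]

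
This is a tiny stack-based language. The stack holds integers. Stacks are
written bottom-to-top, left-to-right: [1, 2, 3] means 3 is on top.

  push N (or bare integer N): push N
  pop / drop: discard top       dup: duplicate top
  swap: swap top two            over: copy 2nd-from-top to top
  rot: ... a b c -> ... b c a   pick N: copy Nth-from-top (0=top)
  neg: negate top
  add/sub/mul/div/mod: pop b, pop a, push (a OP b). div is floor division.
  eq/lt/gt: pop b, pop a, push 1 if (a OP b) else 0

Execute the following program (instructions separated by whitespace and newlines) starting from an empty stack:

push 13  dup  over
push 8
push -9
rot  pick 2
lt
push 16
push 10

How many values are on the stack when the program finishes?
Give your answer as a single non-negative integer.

After 'push 13': stack = [13] (depth 1)
After 'dup': stack = [13, 13] (depth 2)
After 'over': stack = [13, 13, 13] (depth 3)
After 'push 8': stack = [13, 13, 13, 8] (depth 4)
After 'push -9': stack = [13, 13, 13, 8, -9] (depth 5)
After 'rot': stack = [13, 13, 8, -9, 13] (depth 5)
After 'pick 2': stack = [13, 13, 8, -9, 13, 8] (depth 6)
After 'lt': stack = [13, 13, 8, -9, 0] (depth 5)
After 'push 16': stack = [13, 13, 8, -9, 0, 16] (depth 6)
After 'push 10': stack = [13, 13, 8, -9, 0, 16, 10] (depth 7)

Answer: 7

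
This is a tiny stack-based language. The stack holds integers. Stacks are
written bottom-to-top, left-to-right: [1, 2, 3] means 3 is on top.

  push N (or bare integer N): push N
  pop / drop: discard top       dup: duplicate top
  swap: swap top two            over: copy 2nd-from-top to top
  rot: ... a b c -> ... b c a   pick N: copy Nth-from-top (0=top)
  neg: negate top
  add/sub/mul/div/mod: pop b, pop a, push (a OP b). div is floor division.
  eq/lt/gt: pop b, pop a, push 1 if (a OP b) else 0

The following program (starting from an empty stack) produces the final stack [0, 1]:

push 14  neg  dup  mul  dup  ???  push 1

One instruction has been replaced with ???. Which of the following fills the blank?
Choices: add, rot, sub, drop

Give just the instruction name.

Answer: sub

Derivation:
Stack before ???: [196, 196]
Stack after ???:  [0]
Checking each choice:
  add: produces [392, 1]
  rot: stack underflow (need 3, have 2)
  sub: MATCH
  drop: produces [196, 1]


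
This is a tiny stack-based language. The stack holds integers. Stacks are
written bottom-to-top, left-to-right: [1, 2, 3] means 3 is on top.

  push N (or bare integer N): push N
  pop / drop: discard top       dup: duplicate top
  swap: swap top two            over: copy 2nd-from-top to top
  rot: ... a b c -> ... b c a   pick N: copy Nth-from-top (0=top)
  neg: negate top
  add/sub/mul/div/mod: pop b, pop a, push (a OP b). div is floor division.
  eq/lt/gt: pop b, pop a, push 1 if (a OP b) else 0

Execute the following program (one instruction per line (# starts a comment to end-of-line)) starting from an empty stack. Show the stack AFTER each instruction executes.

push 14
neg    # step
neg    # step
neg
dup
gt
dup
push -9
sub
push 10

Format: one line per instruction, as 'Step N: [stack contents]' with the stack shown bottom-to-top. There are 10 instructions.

Step 1: [14]
Step 2: [-14]
Step 3: [14]
Step 4: [-14]
Step 5: [-14, -14]
Step 6: [0]
Step 7: [0, 0]
Step 8: [0, 0, -9]
Step 9: [0, 9]
Step 10: [0, 9, 10]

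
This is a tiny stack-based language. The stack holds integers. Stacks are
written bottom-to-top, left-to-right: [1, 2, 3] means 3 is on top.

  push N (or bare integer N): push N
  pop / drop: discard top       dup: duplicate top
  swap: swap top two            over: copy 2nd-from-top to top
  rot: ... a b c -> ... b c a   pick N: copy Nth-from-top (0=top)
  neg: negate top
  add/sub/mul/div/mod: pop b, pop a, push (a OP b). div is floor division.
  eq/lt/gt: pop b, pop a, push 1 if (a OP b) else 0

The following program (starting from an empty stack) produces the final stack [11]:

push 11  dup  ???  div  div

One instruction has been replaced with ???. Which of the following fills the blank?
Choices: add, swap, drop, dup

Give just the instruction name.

Answer: dup

Derivation:
Stack before ???: [11, 11]
Stack after ???:  [11, 11, 11]
Checking each choice:
  add: stack underflow (need 2, have 1)
  swap: stack underflow (need 2, have 1)
  drop: stack underflow (need 2, have 1)
  dup: MATCH


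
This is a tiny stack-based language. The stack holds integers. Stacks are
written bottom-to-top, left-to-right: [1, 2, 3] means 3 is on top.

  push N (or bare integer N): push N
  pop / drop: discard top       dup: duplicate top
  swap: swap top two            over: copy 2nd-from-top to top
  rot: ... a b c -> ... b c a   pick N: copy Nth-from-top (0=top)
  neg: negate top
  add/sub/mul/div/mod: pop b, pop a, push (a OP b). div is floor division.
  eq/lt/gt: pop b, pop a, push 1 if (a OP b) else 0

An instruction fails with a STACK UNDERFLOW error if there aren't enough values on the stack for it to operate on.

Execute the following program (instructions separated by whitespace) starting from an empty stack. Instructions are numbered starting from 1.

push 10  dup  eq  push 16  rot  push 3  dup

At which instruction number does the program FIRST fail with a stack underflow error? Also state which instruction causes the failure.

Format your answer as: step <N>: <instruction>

Answer: step 5: rot

Derivation:
Step 1 ('push 10'): stack = [10], depth = 1
Step 2 ('dup'): stack = [10, 10], depth = 2
Step 3 ('eq'): stack = [1], depth = 1
Step 4 ('push 16'): stack = [1, 16], depth = 2
Step 5 ('rot'): needs 3 value(s) but depth is 2 — STACK UNDERFLOW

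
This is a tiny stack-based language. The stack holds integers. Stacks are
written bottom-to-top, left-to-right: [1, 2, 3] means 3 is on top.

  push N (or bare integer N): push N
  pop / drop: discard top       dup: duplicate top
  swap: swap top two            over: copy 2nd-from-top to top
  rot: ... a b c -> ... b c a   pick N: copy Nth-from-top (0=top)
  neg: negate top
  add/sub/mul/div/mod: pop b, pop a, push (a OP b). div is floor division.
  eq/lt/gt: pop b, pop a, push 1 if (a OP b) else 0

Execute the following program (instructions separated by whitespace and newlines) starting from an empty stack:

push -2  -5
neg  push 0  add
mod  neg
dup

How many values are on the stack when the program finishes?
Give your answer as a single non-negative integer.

Answer: 2

Derivation:
After 'push -2': stack = [-2] (depth 1)
After 'push -5': stack = [-2, -5] (depth 2)
After 'neg': stack = [-2, 5] (depth 2)
After 'push 0': stack = [-2, 5, 0] (depth 3)
After 'add': stack = [-2, 5] (depth 2)
After 'mod': stack = [3] (depth 1)
After 'neg': stack = [-3] (depth 1)
After 'dup': stack = [-3, -3] (depth 2)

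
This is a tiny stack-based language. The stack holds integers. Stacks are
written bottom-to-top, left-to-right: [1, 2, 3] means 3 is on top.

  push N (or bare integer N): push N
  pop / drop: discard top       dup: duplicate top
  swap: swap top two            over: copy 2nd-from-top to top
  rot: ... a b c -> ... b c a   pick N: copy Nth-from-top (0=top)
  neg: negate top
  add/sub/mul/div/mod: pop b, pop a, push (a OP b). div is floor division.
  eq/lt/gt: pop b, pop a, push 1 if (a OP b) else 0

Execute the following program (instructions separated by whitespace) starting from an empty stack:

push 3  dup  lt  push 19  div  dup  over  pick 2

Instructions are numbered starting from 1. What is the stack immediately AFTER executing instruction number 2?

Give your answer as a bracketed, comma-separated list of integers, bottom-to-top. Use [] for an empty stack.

Step 1 ('push 3'): [3]
Step 2 ('dup'): [3, 3]

Answer: [3, 3]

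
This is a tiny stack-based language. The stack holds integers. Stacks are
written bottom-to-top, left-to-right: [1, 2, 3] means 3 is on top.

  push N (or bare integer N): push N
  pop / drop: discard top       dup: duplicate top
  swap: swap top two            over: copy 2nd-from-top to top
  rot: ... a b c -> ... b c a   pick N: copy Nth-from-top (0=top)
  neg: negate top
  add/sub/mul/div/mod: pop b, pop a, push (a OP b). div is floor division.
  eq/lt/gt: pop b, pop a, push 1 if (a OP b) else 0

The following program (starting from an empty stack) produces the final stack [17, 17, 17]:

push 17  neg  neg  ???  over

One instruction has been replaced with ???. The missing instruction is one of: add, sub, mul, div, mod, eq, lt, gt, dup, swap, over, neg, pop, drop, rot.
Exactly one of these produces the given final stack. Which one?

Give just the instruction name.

Stack before ???: [17]
Stack after ???:  [17, 17]
The instruction that transforms [17] -> [17, 17] is: dup

Answer: dup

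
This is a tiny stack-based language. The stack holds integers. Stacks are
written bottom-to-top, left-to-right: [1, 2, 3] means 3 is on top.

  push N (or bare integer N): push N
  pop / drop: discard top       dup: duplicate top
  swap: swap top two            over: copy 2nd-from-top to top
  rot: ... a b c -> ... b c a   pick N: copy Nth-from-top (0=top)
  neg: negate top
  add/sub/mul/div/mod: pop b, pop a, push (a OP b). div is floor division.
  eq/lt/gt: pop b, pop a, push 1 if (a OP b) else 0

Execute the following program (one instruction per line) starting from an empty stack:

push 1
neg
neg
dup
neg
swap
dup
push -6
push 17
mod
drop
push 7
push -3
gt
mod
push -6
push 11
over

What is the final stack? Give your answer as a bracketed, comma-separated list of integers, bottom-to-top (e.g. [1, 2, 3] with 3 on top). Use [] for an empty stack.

Answer: [-1, 1, 0, -6, 11, -6]

Derivation:
After 'push 1': [1]
After 'neg': [-1]
After 'neg': [1]
After 'dup': [1, 1]
After 'neg': [1, -1]
After 'swap': [-1, 1]
After 'dup': [-1, 1, 1]
After 'push -6': [-1, 1, 1, -6]
After 'push 17': [-1, 1, 1, -6, 17]
After 'mod': [-1, 1, 1, 11]
After 'drop': [-1, 1, 1]
After 'push 7': [-1, 1, 1, 7]
After 'push -3': [-1, 1, 1, 7, -3]
After 'gt': [-1, 1, 1, 1]
After 'mod': [-1, 1, 0]
After 'push -6': [-1, 1, 0, -6]
After 'push 11': [-1, 1, 0, -6, 11]
After 'over': [-1, 1, 0, -6, 11, -6]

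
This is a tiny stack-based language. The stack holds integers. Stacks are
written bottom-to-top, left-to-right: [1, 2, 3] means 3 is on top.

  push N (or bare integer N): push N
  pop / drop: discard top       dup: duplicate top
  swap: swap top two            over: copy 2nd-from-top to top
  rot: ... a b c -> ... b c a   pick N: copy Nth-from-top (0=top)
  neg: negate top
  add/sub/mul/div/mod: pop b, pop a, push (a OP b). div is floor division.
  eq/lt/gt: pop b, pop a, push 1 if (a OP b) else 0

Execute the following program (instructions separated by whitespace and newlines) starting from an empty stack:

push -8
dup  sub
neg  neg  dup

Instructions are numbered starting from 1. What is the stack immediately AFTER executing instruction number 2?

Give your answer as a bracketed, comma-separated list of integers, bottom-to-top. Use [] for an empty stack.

Answer: [-8, -8]

Derivation:
Step 1 ('push -8'): [-8]
Step 2 ('dup'): [-8, -8]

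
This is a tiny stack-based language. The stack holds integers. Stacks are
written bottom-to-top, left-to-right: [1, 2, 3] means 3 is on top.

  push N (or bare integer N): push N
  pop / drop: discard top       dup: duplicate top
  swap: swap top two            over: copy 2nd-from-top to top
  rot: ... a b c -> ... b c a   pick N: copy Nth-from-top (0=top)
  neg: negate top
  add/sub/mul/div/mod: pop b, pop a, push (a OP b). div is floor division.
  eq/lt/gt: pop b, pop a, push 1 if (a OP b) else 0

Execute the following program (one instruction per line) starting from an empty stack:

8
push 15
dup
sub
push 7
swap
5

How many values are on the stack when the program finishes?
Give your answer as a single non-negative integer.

After 'push 8': stack = [8] (depth 1)
After 'push 15': stack = [8, 15] (depth 2)
After 'dup': stack = [8, 15, 15] (depth 3)
After 'sub': stack = [8, 0] (depth 2)
After 'push 7': stack = [8, 0, 7] (depth 3)
After 'swap': stack = [8, 7, 0] (depth 3)
After 'push 5': stack = [8, 7, 0, 5] (depth 4)

Answer: 4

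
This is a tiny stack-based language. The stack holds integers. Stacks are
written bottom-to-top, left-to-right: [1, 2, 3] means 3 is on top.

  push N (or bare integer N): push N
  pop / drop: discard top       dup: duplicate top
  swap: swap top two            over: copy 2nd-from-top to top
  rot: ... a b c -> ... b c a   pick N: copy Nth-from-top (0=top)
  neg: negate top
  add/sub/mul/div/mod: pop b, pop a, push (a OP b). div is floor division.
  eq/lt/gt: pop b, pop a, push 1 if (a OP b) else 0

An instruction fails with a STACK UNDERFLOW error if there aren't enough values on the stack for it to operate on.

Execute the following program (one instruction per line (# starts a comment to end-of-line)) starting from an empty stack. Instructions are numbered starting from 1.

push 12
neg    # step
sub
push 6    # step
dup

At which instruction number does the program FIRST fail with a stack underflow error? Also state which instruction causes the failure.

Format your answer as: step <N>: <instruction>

Step 1 ('push 12'): stack = [12], depth = 1
Step 2 ('neg'): stack = [-12], depth = 1
Step 3 ('sub'): needs 2 value(s) but depth is 1 — STACK UNDERFLOW

Answer: step 3: sub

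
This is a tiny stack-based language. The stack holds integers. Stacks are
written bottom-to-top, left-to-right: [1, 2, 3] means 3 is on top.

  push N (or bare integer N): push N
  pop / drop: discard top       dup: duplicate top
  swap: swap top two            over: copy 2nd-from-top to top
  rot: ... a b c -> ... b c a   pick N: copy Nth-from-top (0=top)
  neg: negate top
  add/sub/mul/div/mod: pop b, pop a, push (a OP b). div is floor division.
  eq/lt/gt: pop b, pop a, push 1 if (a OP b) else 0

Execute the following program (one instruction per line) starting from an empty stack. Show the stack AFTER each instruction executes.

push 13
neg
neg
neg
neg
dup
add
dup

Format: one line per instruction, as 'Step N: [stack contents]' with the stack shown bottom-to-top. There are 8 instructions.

Step 1: [13]
Step 2: [-13]
Step 3: [13]
Step 4: [-13]
Step 5: [13]
Step 6: [13, 13]
Step 7: [26]
Step 8: [26, 26]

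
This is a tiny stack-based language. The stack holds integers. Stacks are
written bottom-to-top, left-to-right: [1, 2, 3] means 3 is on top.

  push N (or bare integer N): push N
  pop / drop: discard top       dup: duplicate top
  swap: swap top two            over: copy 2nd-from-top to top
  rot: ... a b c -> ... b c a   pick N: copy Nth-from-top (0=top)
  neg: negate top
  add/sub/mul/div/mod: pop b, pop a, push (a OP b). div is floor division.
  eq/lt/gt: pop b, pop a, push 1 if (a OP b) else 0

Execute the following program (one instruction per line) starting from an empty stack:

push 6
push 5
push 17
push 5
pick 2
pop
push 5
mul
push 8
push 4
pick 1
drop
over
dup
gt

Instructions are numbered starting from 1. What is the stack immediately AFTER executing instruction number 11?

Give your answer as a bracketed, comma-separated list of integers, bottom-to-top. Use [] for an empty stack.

Answer: [6, 5, 17, 25, 8, 4, 8]

Derivation:
Step 1 ('push 6'): [6]
Step 2 ('push 5'): [6, 5]
Step 3 ('push 17'): [6, 5, 17]
Step 4 ('push 5'): [6, 5, 17, 5]
Step 5 ('pick 2'): [6, 5, 17, 5, 5]
Step 6 ('pop'): [6, 5, 17, 5]
Step 7 ('push 5'): [6, 5, 17, 5, 5]
Step 8 ('mul'): [6, 5, 17, 25]
Step 9 ('push 8'): [6, 5, 17, 25, 8]
Step 10 ('push 4'): [6, 5, 17, 25, 8, 4]
Step 11 ('pick 1'): [6, 5, 17, 25, 8, 4, 8]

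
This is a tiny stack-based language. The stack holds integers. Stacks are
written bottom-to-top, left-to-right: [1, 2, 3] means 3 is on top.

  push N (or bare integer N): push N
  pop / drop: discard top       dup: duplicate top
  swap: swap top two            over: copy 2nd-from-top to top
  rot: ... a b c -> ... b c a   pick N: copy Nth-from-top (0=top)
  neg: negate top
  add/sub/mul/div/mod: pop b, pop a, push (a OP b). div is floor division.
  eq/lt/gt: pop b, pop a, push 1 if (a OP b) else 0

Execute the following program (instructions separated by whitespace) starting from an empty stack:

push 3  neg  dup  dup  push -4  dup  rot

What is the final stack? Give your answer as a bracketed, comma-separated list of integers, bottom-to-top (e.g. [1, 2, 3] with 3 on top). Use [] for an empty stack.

After 'push 3': [3]
After 'neg': [-3]
After 'dup': [-3, -3]
After 'dup': [-3, -3, -3]
After 'push -4': [-3, -3, -3, -4]
After 'dup': [-3, -3, -3, -4, -4]
After 'rot': [-3, -3, -4, -4, -3]

Answer: [-3, -3, -4, -4, -3]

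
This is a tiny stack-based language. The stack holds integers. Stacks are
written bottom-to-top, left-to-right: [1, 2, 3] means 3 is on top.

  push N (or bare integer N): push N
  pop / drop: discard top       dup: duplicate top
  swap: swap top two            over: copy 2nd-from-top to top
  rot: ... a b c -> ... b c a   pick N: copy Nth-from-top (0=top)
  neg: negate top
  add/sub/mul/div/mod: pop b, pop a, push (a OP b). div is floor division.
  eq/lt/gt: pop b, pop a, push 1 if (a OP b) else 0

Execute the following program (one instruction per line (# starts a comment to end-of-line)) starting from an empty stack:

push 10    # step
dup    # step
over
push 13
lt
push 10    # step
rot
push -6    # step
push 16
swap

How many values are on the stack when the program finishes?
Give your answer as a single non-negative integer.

Answer: 6

Derivation:
After 'push 10': stack = [10] (depth 1)
After 'dup': stack = [10, 10] (depth 2)
After 'over': stack = [10, 10, 10] (depth 3)
After 'push 13': stack = [10, 10, 10, 13] (depth 4)
After 'lt': stack = [10, 10, 1] (depth 3)
After 'push 10': stack = [10, 10, 1, 10] (depth 4)
After 'rot': stack = [10, 1, 10, 10] (depth 4)
After 'push -6': stack = [10, 1, 10, 10, -6] (depth 5)
After 'push 16': stack = [10, 1, 10, 10, -6, 16] (depth 6)
After 'swap': stack = [10, 1, 10, 10, 16, -6] (depth 6)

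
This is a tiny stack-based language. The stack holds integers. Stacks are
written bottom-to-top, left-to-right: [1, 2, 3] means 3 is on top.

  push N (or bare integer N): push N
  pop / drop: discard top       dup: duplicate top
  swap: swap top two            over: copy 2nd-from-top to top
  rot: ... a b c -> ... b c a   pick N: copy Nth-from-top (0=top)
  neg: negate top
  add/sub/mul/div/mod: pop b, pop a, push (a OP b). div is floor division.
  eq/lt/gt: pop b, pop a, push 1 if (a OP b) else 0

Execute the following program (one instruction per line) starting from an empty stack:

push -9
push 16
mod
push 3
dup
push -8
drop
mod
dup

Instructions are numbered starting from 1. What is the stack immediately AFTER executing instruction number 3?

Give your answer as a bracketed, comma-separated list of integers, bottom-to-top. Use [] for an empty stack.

Answer: [7]

Derivation:
Step 1 ('push -9'): [-9]
Step 2 ('push 16'): [-9, 16]
Step 3 ('mod'): [7]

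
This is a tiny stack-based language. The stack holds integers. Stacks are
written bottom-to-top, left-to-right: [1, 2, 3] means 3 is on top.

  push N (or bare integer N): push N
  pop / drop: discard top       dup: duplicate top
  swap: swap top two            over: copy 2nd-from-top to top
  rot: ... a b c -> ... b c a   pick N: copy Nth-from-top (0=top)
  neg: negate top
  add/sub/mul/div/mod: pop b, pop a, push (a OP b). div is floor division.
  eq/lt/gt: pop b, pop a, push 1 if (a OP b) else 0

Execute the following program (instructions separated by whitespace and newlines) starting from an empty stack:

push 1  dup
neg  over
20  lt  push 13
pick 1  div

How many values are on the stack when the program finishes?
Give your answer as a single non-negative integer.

Answer: 4

Derivation:
After 'push 1': stack = [1] (depth 1)
After 'dup': stack = [1, 1] (depth 2)
After 'neg': stack = [1, -1] (depth 2)
After 'over': stack = [1, -1, 1] (depth 3)
After 'push 20': stack = [1, -1, 1, 20] (depth 4)
After 'lt': stack = [1, -1, 1] (depth 3)
After 'push 13': stack = [1, -1, 1, 13] (depth 4)
After 'pick 1': stack = [1, -1, 1, 13, 1] (depth 5)
After 'div': stack = [1, -1, 1, 13] (depth 4)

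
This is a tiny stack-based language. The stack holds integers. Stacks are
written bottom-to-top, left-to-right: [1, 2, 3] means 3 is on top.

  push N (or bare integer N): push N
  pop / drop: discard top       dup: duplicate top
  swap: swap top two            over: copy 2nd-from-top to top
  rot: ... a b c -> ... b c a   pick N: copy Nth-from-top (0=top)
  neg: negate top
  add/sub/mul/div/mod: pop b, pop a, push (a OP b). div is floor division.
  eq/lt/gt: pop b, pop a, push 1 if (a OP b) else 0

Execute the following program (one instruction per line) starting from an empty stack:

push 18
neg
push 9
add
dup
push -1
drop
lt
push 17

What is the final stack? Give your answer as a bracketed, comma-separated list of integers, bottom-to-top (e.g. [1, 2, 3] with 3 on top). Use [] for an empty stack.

After 'push 18': [18]
After 'neg': [-18]
After 'push 9': [-18, 9]
After 'add': [-9]
After 'dup': [-9, -9]
After 'push -1': [-9, -9, -1]
After 'drop': [-9, -9]
After 'lt': [0]
After 'push 17': [0, 17]

Answer: [0, 17]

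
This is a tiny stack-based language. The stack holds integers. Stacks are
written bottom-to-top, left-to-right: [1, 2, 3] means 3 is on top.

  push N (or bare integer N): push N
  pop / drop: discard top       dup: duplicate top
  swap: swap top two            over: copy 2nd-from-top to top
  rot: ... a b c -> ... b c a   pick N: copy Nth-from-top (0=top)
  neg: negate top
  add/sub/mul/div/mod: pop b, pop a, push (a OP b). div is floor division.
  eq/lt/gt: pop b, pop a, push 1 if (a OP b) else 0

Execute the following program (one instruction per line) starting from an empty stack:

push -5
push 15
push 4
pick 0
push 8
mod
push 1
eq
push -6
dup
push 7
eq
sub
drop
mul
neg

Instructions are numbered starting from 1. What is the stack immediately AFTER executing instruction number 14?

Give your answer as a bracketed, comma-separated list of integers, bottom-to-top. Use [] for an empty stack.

Answer: [-5, 15, 4, 0]

Derivation:
Step 1 ('push -5'): [-5]
Step 2 ('push 15'): [-5, 15]
Step 3 ('push 4'): [-5, 15, 4]
Step 4 ('pick 0'): [-5, 15, 4, 4]
Step 5 ('push 8'): [-5, 15, 4, 4, 8]
Step 6 ('mod'): [-5, 15, 4, 4]
Step 7 ('push 1'): [-5, 15, 4, 4, 1]
Step 8 ('eq'): [-5, 15, 4, 0]
Step 9 ('push -6'): [-5, 15, 4, 0, -6]
Step 10 ('dup'): [-5, 15, 4, 0, -6, -6]
Step 11 ('push 7'): [-5, 15, 4, 0, -6, -6, 7]
Step 12 ('eq'): [-5, 15, 4, 0, -6, 0]
Step 13 ('sub'): [-5, 15, 4, 0, -6]
Step 14 ('drop'): [-5, 15, 4, 0]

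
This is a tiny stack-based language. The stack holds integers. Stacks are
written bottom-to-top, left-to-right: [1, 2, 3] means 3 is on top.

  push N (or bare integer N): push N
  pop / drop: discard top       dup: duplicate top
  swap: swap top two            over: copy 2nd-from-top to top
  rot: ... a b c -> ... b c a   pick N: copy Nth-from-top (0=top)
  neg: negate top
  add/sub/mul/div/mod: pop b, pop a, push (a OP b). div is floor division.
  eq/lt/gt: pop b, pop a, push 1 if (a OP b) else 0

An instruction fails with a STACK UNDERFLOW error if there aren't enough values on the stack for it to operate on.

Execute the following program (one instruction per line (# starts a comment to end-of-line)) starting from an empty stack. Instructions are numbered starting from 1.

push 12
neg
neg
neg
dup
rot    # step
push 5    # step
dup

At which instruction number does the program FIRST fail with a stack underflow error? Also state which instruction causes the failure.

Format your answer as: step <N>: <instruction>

Step 1 ('push 12'): stack = [12], depth = 1
Step 2 ('neg'): stack = [-12], depth = 1
Step 3 ('neg'): stack = [12], depth = 1
Step 4 ('neg'): stack = [-12], depth = 1
Step 5 ('dup'): stack = [-12, -12], depth = 2
Step 6 ('rot'): needs 3 value(s) but depth is 2 — STACK UNDERFLOW

Answer: step 6: rot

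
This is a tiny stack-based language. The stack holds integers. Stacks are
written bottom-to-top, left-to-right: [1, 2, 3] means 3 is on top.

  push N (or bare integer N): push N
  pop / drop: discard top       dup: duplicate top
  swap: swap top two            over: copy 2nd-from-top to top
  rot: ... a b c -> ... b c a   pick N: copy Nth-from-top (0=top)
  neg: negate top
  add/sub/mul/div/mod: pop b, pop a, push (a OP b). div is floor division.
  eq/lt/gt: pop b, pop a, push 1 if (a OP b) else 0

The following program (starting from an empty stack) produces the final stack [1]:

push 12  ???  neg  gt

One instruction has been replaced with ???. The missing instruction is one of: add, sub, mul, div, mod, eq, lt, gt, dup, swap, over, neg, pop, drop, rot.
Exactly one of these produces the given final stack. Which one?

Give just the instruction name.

Answer: dup

Derivation:
Stack before ???: [12]
Stack after ???:  [12, 12]
The instruction that transforms [12] -> [12, 12] is: dup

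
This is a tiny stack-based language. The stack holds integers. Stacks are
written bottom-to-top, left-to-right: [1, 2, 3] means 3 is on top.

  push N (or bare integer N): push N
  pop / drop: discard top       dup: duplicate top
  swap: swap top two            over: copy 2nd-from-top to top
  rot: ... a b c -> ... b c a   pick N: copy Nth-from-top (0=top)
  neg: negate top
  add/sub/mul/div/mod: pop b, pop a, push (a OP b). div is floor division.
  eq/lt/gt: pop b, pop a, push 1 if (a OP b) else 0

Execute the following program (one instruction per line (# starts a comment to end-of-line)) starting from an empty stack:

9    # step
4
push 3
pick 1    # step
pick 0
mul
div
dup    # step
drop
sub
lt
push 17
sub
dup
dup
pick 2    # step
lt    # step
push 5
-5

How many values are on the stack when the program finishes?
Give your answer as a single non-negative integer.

Answer: 5

Derivation:
After 'push 9': stack = [9] (depth 1)
After 'push 4': stack = [9, 4] (depth 2)
After 'push 3': stack = [9, 4, 3] (depth 3)
After 'pick 1': stack = [9, 4, 3, 4] (depth 4)
After 'pick 0': stack = [9, 4, 3, 4, 4] (depth 5)
After 'mul': stack = [9, 4, 3, 16] (depth 4)
After 'div': stack = [9, 4, 0] (depth 3)
After 'dup': stack = [9, 4, 0, 0] (depth 4)
After 'drop': stack = [9, 4, 0] (depth 3)
After 'sub': stack = [9, 4] (depth 2)
After 'lt': stack = [0] (depth 1)
After 'push 17': stack = [0, 17] (depth 2)
After 'sub': stack = [-17] (depth 1)
After 'dup': stack = [-17, -17] (depth 2)
After 'dup': stack = [-17, -17, -17] (depth 3)
After 'pick 2': stack = [-17, -17, -17, -17] (depth 4)
After 'lt': stack = [-17, -17, 0] (depth 3)
After 'push 5': stack = [-17, -17, 0, 5] (depth 4)
After 'push -5': stack = [-17, -17, 0, 5, -5] (depth 5)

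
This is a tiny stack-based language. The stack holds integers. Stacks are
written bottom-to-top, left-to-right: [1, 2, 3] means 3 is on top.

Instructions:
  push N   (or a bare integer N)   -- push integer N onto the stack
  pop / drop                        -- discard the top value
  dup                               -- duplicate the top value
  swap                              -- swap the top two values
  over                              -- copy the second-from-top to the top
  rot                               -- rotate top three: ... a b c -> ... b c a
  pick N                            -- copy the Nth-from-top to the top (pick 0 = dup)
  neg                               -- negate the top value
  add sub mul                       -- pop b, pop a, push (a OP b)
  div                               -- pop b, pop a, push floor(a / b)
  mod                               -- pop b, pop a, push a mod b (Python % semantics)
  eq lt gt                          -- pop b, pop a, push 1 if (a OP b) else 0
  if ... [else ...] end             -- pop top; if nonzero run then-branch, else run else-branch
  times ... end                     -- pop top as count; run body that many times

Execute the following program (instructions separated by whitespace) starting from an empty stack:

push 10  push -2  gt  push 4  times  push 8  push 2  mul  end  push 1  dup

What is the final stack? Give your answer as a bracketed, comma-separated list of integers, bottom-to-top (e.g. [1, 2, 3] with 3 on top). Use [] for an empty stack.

After 'push 10': [10]
After 'push -2': [10, -2]
After 'gt': [1]
After 'push 4': [1, 4]
After 'times': [1]
After 'push 8': [1, 8]
After 'push 2': [1, 8, 2]
After 'mul': [1, 16]
After 'push 8': [1, 16, 8]
After 'push 2': [1, 16, 8, 2]
After 'mul': [1, 16, 16]
After 'push 8': [1, 16, 16, 8]
After 'push 2': [1, 16, 16, 8, 2]
After 'mul': [1, 16, 16, 16]
After 'push 8': [1, 16, 16, 16, 8]
After 'push 2': [1, 16, 16, 16, 8, 2]
After 'mul': [1, 16, 16, 16, 16]
After 'push 1': [1, 16, 16, 16, 16, 1]
After 'dup': [1, 16, 16, 16, 16, 1, 1]

Answer: [1, 16, 16, 16, 16, 1, 1]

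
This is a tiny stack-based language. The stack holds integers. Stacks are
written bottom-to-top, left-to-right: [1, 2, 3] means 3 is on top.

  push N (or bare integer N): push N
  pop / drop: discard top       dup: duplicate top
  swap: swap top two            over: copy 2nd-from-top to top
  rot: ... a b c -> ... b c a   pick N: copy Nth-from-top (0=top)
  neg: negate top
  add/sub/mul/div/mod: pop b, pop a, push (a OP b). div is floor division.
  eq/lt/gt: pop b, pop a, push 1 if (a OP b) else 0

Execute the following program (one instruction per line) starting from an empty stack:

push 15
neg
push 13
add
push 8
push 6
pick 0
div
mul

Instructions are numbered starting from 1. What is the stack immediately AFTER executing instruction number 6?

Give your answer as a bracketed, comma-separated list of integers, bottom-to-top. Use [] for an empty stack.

Answer: [-2, 8, 6]

Derivation:
Step 1 ('push 15'): [15]
Step 2 ('neg'): [-15]
Step 3 ('push 13'): [-15, 13]
Step 4 ('add'): [-2]
Step 5 ('push 8'): [-2, 8]
Step 6 ('push 6'): [-2, 8, 6]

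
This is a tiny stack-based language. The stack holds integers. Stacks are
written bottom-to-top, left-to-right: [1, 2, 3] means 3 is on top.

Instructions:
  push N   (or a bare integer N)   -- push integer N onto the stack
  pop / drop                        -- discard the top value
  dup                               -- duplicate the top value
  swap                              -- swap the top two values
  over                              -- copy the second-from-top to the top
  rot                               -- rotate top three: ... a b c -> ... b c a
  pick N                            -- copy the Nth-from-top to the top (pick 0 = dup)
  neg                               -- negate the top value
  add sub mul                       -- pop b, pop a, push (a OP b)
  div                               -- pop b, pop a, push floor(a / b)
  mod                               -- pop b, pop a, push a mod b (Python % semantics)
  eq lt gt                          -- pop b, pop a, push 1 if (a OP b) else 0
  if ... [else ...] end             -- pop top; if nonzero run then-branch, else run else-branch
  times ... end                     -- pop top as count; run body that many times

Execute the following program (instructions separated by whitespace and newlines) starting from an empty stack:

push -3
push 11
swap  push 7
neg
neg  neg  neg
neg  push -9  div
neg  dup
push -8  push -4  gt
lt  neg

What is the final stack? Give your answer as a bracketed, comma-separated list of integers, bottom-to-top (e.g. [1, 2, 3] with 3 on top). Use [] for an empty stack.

After 'push -3': [-3]
After 'push 11': [-3, 11]
After 'swap': [11, -3]
After 'push 7': [11, -3, 7]
After 'neg': [11, -3, -7]
After 'neg': [11, -3, 7]
After 'neg': [11, -3, -7]
After 'neg': [11, -3, 7]
After 'neg': [11, -3, -7]
After 'push -9': [11, -3, -7, -9]
After 'div': [11, -3, 0]
After 'neg': [11, -3, 0]
After 'dup': [11, -3, 0, 0]
After 'push -8': [11, -3, 0, 0, -8]
After 'push -4': [11, -3, 0, 0, -8, -4]
After 'gt': [11, -3, 0, 0, 0]
After 'lt': [11, -3, 0, 0]
After 'neg': [11, -3, 0, 0]

Answer: [11, -3, 0, 0]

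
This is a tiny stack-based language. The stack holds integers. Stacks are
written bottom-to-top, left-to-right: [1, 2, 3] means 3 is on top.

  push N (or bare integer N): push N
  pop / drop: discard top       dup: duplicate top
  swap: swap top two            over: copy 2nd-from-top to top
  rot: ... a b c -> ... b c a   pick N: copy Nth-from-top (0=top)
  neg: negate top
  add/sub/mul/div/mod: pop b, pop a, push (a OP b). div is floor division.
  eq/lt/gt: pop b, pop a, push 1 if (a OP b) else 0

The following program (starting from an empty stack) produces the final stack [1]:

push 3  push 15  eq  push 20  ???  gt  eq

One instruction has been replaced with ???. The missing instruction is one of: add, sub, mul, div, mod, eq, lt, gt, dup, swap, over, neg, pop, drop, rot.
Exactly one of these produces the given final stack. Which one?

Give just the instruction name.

Answer: dup

Derivation:
Stack before ???: [0, 20]
Stack after ???:  [0, 20, 20]
The instruction that transforms [0, 20] -> [0, 20, 20] is: dup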